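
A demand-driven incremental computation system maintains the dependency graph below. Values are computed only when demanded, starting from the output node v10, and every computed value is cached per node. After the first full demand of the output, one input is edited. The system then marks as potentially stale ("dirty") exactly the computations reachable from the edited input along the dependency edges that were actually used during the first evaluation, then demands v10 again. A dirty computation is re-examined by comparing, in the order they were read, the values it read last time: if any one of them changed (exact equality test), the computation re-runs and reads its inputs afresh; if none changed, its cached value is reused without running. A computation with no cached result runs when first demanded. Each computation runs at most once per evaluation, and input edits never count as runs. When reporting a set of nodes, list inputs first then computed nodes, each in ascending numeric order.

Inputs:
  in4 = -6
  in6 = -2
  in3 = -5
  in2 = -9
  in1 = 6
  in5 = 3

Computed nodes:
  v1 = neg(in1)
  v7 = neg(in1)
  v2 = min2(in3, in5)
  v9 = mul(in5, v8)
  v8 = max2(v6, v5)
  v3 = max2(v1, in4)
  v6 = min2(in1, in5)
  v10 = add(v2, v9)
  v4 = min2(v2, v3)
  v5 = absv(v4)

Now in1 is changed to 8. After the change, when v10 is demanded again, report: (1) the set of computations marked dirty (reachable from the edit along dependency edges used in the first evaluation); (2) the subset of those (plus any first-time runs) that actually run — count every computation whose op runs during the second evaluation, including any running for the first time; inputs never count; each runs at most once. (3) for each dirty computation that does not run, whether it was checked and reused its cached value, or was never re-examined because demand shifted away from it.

First evaluation (everything demanded from the output):
  v1 = neg(6) = -6
  v2 = min2(-5, 3) = -5
  v3 = max2(-6, -6) = -6
  v4 = min2(-5, -6) = -6
  v5 = absv(-6) = 6
  v6 = min2(6, 3) = 3
  v8 = max2(3, 6) = 6
  v9 = mul(3, 6) = 18
  v10 = add(-5, 18) = 13

Propagation after the edit:
  v1: runs — in1 6->8; result -8.
  v3: runs — v1 -6->-8; result -6 (same value as before).
  v4: checked — values it read are unchanged (v2 unchanged, v3 unchanged); reused cached -6 without running.
  v5: checked — values it read are unchanged (v4 unchanged); reused cached 6 without running.
  v6: runs — in1 6->8; result 3 (same value as before).
  v8: checked — values it read are unchanged (v6 unchanged, v5 unchanged); reused cached 6 without running.
  v9: checked — values it read are unchanged (in5 unchanged, v8 unchanged); reused cached 18 without running.
  v10: checked — values it read are unchanged (v2 unchanged, v9 unchanged); reused cached 13 without running.

Key observation: the cutoff stops propagation at v4 — its inputs' values are unchanged, so it reuses its cache.

Marked dirty: v1, v3, v4, v5, v6, v8, v9, v10.
Computations that run: v1, v3, v6 — 3 in total.
Checked but reused from cache: v4, v5, v8, v9, v10.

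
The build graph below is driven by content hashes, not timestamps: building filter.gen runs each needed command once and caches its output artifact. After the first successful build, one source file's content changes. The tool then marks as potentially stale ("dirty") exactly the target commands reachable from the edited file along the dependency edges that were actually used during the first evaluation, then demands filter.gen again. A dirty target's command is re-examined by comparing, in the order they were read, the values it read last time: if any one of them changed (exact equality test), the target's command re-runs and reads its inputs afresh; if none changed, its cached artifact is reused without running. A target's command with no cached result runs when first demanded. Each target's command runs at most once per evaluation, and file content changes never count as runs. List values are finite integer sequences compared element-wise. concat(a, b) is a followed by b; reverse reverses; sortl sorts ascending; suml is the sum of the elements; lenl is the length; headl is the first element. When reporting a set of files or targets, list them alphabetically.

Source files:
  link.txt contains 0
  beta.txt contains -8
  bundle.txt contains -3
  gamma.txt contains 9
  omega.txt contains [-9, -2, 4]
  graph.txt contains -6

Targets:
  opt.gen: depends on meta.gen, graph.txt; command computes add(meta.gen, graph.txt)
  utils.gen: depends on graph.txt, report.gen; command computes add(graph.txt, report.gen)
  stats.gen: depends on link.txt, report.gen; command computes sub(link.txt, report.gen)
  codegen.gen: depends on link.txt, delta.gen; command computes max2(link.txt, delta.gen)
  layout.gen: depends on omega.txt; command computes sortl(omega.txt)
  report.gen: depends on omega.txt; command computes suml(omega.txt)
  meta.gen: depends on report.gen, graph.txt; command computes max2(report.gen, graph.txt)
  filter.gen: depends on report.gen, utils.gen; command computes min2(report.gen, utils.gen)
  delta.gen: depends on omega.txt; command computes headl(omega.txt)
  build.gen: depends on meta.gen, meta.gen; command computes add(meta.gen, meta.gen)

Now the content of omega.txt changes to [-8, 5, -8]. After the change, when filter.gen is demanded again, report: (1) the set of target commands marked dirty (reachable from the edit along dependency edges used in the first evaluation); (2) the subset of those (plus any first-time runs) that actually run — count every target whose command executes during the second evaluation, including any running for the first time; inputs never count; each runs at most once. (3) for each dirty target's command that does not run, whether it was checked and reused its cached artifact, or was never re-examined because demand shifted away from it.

Initial pass — values computed on the first demand:
  report.gen = suml([-9, -2, 4]) = -7
  utils.gen = add(-6, -7) = -13
  filter.gen = min2(-7, -13) = -13

Second demand — change propagation:
  report.gen: re-runs because omega.txt [-9, -2, 4]->[-8, 5, -8]; new result -11.
  utils.gen: re-runs because report.gen -7->-11; new result -17.
  filter.gen: re-runs because report.gen -7->-11; utils.gen -13->-17; new result -17.

Dirty set: filter.gen, report.gen, utils.gen.
Run set: filter.gen, report.gen, utils.gen (3 run).
All dirty target commands ended up running.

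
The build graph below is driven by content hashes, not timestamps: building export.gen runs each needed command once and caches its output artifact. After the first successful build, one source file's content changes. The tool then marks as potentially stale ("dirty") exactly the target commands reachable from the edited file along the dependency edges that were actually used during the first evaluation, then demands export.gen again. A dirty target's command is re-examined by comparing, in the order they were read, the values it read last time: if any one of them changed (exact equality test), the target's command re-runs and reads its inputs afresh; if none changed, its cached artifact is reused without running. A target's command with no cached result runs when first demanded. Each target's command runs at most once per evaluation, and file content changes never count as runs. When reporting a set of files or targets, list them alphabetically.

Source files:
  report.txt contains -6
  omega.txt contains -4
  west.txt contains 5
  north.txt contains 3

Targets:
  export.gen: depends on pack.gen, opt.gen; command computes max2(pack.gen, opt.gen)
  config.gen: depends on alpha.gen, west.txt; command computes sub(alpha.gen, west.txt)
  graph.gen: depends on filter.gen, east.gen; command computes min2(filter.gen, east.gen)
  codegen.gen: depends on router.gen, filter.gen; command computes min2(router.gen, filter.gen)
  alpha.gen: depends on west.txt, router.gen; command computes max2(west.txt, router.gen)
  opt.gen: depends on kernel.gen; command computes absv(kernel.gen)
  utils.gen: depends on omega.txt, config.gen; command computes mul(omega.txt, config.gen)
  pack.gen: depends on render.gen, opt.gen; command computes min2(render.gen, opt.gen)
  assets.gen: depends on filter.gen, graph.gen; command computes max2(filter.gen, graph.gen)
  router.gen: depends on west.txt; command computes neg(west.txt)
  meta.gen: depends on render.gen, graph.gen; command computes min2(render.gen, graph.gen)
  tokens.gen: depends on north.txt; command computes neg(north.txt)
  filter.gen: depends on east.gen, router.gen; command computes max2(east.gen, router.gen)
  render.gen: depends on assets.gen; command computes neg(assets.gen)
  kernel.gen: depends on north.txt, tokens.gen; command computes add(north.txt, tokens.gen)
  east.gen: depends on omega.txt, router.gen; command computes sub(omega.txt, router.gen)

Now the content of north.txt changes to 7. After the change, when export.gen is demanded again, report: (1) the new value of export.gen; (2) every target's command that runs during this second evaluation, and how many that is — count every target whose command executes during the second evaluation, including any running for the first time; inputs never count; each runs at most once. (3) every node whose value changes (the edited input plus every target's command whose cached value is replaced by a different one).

Initial pass — values computed on the first demand:
  router.gen = neg(5) = -5
  east.gen = sub(-4, -5) = 1
  filter.gen = max2(1, -5) = 1
  graph.gen = min2(1, 1) = 1
  assets.gen = max2(1, 1) = 1
  render.gen = neg(1) = -1
  tokens.gen = neg(3) = -3
  kernel.gen = add(3, -3) = 0
  opt.gen = absv(0) = 0
  pack.gen = min2(-1, 0) = -1
  export.gen = max2(-1, 0) = 0

Second demand — change propagation:
  tokens.gen: re-runs because north.txt 3->7; new result -7.
  kernel.gen: re-runs because north.txt 3->7; tokens.gen -3->-7; new result 0 (unchanged).
  opt.gen: re-examined; everything it read last time is the same (kernel.gen unchanged) — cache 0 kept, no run.
  pack.gen: re-examined; everything it read last time is the same (render.gen unchanged, opt.gen unchanged) — cache -1 kept, no run.
  export.gen: re-examined; everything it read last time is the same (pack.gen unchanged, opt.gen unchanged) — cache 0 kept, no run.

The important point: kernel.gen recomputes to an identical value, and the output ends up unchanged.

export.gen now evaluates to 0.
Run set: kernel.gen, tokens.gen (2 run).
Changed values: north.txt, tokens.gen.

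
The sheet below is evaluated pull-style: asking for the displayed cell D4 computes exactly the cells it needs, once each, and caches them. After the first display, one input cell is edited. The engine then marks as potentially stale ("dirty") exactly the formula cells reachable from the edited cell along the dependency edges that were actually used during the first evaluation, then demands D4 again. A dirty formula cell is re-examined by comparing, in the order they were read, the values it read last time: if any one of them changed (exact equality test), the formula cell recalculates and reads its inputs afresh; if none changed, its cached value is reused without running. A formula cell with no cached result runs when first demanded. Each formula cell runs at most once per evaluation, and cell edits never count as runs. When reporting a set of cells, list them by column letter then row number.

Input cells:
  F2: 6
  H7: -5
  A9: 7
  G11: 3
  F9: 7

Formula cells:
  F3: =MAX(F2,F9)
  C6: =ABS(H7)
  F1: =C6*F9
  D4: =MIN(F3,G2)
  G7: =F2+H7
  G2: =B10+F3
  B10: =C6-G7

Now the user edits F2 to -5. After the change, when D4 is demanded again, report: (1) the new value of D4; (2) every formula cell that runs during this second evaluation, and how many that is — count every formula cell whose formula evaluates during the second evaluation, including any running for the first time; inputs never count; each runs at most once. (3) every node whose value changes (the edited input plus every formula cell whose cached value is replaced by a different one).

First demand of the output computes:
  C6 = ABS(-5) = 5
  F3 = MAX(6, 7) = 7
  G7 = 6 + -5 = 1
  B10 = 5 - 1 = 4
  G2 = 4 + 7 = 11
  D4 = MIN(7, 11) = 7

After the edit, cleaning proceeds:
  F3: a read changed (F2 6->-5) — executes, giving 7 — identical to its old value.
  G7: a read changed (F2 6->-5) — executes, giving -10.
  B10: a read changed (G7 1->-10) — executes, giving 15.
  G2: a read changed (B10 4->15) — executes, giving 22.
  D4: a read changed (G2 11->22) — executes, giving 7 — identical to its old value.

Demanding D4 again yields 7.
5 formula cells run: B10, D4, F3, G2, G7.
The nodes whose values change: B10, F2, G2, G7.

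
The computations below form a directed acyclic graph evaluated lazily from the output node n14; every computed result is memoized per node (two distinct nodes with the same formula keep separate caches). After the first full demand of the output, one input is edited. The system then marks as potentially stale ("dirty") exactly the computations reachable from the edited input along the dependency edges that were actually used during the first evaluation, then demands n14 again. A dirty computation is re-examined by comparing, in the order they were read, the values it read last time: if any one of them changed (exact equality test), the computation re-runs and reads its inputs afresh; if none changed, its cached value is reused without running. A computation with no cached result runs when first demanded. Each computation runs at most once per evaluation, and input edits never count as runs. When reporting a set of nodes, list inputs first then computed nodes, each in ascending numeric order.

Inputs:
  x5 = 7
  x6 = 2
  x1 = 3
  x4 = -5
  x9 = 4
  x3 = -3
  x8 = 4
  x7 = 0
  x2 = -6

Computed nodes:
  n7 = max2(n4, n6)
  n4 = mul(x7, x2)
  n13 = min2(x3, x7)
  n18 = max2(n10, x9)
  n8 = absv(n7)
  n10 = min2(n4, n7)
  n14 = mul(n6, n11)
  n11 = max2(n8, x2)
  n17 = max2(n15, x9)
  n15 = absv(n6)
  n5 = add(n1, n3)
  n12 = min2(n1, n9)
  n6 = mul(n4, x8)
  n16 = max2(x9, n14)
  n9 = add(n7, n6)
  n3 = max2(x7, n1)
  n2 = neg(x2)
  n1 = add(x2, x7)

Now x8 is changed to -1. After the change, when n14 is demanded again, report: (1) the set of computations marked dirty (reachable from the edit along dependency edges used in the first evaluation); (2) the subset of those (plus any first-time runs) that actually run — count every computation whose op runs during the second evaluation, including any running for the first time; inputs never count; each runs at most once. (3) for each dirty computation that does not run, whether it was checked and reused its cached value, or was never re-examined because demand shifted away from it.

First demand of the output computes:
  n4 = mul(0, -6) = 0
  n6 = mul(0, 4) = 0
  n7 = max2(0, 0) = 0
  n8 = absv(0) = 0
  n11 = max2(0, -6) = 0
  n14 = mul(0, 0) = 0

After the edit, cleaning proceeds:
  n6: a read changed (x8 4->-1) — executes, giving 0 — identical to its old value.
  n7: dirty, but its reads are unchanged (n4 unchanged, n6 unchanged); cached 0 stands.
  n8: dirty, but its reads are unchanged (n7 unchanged); cached 0 stands.
  n11: dirty, but its reads are unchanged (n8 unchanged, x2 unchanged); cached 0 stands.
  n14: dirty, but its reads are unchanged (n6 unchanged, n11 unchanged); cached 0 stands.

Note the absorption at n6: it re-runs yet its value is the same, leaving the output's value untouched.

The edit dirties: n6, n7, n8, n11, n14.
1 computations run: n6.
Cache hits after checking: n7, n8, n11, n14.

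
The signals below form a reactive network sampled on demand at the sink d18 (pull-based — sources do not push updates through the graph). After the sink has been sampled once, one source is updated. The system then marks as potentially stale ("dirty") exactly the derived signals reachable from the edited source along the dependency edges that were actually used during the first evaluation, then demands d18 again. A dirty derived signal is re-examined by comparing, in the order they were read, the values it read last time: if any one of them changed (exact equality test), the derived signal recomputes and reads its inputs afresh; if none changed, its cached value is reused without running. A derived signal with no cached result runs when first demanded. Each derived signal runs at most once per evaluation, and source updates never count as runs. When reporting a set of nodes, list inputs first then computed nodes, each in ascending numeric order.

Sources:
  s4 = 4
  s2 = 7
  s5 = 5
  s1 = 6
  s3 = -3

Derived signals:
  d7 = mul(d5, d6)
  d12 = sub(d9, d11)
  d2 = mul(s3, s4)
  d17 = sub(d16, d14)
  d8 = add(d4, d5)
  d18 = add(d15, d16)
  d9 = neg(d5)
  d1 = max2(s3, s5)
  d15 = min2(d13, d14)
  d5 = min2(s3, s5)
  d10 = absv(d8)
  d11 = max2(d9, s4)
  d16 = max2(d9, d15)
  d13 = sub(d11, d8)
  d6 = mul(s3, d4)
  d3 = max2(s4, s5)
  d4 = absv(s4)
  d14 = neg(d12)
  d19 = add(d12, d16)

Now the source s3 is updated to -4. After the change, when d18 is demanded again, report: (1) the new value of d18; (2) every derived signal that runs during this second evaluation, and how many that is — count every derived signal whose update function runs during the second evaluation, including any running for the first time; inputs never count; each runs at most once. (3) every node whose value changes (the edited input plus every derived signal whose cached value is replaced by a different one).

d18 now evaluates to 4.
Run set: d5, d8, d9, d11, d12, d13, d14, d15, d16, d18 (10 run).
Changed values: s3, d5, d8, d9, d12, d13, d14, d15, d16.

Initial pass — values computed on the first demand:
  d4 = absv(4) = 4
  d5 = min2(-3, 5) = -3
  d8 = add(4, -3) = 1
  d9 = neg(-3) = 3
  d11 = max2(3, 4) = 4
  d12 = sub(3, 4) = -1
  d13 = sub(4, 1) = 3
  d14 = neg(-1) = 1
  d15 = min2(3, 1) = 1
  d16 = max2(3, 1) = 3
  d18 = add(1, 3) = 4

Second demand — change propagation:
  d5: re-runs because s3 -3->-4; new result -4.
  d8: re-runs because d5 -3->-4; new result 0.
  d9: re-runs because d5 -3->-4; new result 4.
  d11: re-runs because d9 3->4; new result 4 (unchanged).
  d12: re-runs because d9 3->4; new result 0.
  d13: re-runs because d8 1->0; new result 4.
  d14: re-runs because d12 -1->0; new result 0.
  d15: re-runs because d13 3->4; d14 1->0; new result 0.
  d16: re-runs because d9 3->4; d15 1->0; new result 4.
  d18: re-runs because d15 1->0; d16 3->4; new result 4 (unchanged).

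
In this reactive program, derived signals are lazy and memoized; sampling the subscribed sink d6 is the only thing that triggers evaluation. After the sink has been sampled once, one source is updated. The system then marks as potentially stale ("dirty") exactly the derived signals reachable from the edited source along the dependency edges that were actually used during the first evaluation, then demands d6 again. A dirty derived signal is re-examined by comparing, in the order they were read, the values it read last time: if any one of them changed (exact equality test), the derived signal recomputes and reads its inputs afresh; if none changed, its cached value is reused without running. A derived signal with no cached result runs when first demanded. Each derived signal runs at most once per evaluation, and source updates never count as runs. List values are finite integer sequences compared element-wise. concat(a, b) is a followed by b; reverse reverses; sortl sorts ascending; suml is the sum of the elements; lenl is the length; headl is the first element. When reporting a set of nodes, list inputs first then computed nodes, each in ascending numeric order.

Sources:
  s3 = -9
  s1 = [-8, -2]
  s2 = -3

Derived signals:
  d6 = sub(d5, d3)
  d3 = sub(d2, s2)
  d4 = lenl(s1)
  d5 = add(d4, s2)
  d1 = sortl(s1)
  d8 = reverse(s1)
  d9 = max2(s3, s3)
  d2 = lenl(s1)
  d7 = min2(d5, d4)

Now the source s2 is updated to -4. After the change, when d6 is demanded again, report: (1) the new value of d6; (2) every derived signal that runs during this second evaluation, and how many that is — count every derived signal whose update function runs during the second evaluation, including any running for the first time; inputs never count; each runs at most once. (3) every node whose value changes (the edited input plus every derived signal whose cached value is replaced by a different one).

Demanding d6 again yields -8.
3 derived signals run: d3, d5, d6.
The nodes whose values change: s2, d3, d5, d6.

First demand of the output computes:
  d2 = lenl([-8, -2]) = 2
  d3 = sub(2, -3) = 5
  d4 = lenl([-8, -2]) = 2
  d5 = add(2, -3) = -1
  d6 = sub(-1, 5) = -6

After the edit, cleaning proceeds:
  d3: a read changed (s2 -3->-4) — executes, giving 6.
  d5: a read changed (s2 -3->-4) — executes, giving -2.
  d6: a read changed (d5 -1->-2; d3 5->6) — executes, giving -8.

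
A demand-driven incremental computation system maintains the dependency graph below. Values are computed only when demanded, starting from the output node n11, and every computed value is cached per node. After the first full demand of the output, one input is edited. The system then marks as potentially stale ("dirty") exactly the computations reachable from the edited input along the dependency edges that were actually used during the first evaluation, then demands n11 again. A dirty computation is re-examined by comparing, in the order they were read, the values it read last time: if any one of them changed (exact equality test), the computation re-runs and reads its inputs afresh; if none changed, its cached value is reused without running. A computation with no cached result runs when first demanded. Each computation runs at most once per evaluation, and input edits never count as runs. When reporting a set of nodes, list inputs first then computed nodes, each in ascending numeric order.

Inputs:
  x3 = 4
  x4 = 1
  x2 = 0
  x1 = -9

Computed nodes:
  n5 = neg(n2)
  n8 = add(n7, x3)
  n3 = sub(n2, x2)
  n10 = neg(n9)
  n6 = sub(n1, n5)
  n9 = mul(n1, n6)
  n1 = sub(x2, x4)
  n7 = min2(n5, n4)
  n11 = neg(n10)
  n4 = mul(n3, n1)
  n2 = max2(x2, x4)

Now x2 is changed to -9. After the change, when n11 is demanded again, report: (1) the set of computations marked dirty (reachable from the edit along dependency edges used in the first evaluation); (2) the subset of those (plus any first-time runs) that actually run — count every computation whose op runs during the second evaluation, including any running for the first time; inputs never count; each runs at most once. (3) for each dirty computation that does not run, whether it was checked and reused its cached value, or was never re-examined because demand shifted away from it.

Marked dirty: n1, n2, n5, n6, n9, n10, n11.
Computations that run: n1, n2, n6, n9, n10, n11 — 6 in total.
Checked but reused from cache: n5.
Key observation: the cutoff stops propagation at n5 — its inputs' values are unchanged, so it reuses its cache.

First evaluation (everything demanded from the output):
  n1 = sub(0, 1) = -1
  n2 = max2(0, 1) = 1
  n5 = neg(1) = -1
  n6 = sub(-1, -1) = 0
  n9 = mul(-1, 0) = 0
  n10 = neg(0) = 0
  n11 = neg(0) = 0

Propagation after the edit:
  n1: runs — x2 0->-9; result -10.
  n2: runs — x2 0->-9; result 1 (same value as before).
  n5: checked — values it read are unchanged (n2 unchanged); reused cached -1 without running.
  n6: runs — n1 -1->-10; result -9.
  n9: runs — n1 -1->-10; n6 0->-9; result 90.
  n10: runs — n9 0->90; result -90.
  n11: runs — n10 0->-90; result 90.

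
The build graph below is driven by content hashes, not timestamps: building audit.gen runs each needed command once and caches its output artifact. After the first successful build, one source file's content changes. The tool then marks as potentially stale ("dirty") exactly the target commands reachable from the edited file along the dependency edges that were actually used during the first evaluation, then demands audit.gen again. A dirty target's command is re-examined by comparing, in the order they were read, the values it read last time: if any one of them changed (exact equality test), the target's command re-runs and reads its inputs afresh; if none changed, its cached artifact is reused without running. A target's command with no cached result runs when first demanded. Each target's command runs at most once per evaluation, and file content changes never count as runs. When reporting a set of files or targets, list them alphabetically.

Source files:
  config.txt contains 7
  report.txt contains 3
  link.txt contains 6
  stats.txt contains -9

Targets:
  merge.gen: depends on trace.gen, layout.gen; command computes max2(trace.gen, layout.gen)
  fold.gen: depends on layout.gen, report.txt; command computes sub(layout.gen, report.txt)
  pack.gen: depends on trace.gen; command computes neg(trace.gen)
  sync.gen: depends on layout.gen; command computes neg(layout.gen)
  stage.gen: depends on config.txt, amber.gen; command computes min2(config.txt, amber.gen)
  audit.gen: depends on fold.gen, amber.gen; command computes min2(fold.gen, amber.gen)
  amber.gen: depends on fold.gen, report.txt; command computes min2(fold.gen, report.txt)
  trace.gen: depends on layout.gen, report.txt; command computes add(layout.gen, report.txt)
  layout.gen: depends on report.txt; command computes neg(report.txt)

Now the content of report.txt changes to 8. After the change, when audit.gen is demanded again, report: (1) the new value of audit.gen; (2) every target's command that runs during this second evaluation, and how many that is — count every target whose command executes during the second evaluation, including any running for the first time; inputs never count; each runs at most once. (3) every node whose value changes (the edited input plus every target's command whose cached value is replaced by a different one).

audit.gen now evaluates to -16.
Run set: amber.gen, audit.gen, fold.gen, layout.gen (4 run).
Changed values: amber.gen, audit.gen, fold.gen, layout.gen, report.txt.

Initial pass — values computed on the first demand:
  layout.gen = neg(3) = -3
  fold.gen = sub(-3, 3) = -6
  amber.gen = min2(-6, 3) = -6
  audit.gen = min2(-6, -6) = -6

Second demand — change propagation:
  layout.gen: re-runs because report.txt 3->8; new result -8.
  fold.gen: re-runs because layout.gen -3->-8; report.txt 3->8; new result -16.
  amber.gen: re-runs because fold.gen -6->-16; report.txt 3->8; new result -16.
  audit.gen: re-runs because fold.gen -6->-16; amber.gen -6->-16; new result -16.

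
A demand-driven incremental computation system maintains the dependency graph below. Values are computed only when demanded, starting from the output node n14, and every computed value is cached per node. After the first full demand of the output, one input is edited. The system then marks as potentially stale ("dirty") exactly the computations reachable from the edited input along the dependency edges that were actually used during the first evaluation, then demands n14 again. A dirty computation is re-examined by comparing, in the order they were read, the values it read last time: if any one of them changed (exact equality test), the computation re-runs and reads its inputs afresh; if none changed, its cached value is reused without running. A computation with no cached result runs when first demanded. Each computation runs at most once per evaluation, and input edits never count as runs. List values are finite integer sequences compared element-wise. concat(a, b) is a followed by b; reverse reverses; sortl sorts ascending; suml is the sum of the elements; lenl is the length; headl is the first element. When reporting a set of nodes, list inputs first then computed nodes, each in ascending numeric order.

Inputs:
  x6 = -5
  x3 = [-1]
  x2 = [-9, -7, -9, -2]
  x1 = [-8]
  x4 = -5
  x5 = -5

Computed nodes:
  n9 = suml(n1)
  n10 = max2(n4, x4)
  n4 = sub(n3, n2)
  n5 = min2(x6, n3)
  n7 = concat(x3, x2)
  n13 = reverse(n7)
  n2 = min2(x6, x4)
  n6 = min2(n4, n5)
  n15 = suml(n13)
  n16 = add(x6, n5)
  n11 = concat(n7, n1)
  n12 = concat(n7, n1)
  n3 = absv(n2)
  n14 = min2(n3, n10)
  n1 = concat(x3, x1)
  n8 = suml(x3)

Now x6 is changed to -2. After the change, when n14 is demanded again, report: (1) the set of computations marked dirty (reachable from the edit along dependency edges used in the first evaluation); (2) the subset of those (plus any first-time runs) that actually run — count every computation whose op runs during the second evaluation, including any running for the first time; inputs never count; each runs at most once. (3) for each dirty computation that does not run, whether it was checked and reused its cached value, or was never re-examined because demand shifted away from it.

First evaluation (everything demanded from the output):
  n2 = min2(-5, -5) = -5
  n3 = absv(-5) = 5
  n4 = sub(5, -5) = 10
  n10 = max2(10, -5) = 10
  n14 = min2(5, 10) = 5

Propagation after the edit:
  n2: runs — x6 -5->-2; result -5 (same value as before).
  n3: checked — values it read are unchanged (n2 unchanged); reused cached 5 without running.
  n4: checked — values it read are unchanged (n3 unchanged, n2 unchanged); reused cached 10 without running.
  n10: checked — values it read are unchanged (n4 unchanged, x4 unchanged); reused cached 10 without running.
  n14: checked — values it read are unchanged (n3 unchanged, n10 unchanged); reused cached 5 without running.

Key observation: the change is absorbed at n2 — it re-runs but produces the same value, and the output's value is unchanged.

Marked dirty: n2, n3, n4, n10, n14.
Computations that run: n2 — 1 in total.
Checked but reused from cache: n3, n4, n10, n14.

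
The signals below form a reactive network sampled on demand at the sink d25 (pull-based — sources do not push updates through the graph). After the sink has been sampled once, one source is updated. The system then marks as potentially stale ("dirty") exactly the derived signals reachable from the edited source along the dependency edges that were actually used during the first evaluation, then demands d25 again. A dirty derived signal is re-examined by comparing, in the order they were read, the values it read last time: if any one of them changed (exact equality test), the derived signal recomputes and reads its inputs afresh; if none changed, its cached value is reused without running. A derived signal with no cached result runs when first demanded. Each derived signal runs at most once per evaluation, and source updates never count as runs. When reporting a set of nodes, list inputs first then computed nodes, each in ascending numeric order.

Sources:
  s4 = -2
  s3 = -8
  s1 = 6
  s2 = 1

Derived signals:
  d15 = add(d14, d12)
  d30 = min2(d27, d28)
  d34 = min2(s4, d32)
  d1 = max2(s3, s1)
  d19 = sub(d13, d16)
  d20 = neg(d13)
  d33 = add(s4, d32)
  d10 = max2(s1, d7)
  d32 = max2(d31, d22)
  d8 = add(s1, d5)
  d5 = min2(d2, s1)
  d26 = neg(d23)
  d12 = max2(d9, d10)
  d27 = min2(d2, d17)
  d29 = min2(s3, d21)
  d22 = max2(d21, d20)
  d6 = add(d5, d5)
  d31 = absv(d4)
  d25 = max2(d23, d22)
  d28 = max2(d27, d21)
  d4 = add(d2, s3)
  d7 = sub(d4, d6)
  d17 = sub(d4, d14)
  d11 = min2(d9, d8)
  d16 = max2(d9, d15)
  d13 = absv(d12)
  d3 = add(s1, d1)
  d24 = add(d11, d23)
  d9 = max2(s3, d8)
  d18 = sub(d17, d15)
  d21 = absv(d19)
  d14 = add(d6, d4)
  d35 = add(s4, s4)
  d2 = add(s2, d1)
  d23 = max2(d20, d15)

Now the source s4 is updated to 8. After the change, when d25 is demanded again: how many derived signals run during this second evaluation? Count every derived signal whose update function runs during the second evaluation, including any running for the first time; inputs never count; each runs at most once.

Run set: none (0 run).
The important point: nothing the output needs ever reads s4, so the edit is invisible to it.

Initial pass — values computed on the first demand:
  d1 = max2(-8, 6) = 6
  d2 = add(1, 6) = 7
  d4 = add(7, -8) = -1
  d5 = min2(7, 6) = 6
  d6 = add(6, 6) = 12
  d7 = sub(-1, 12) = -13
  d8 = add(6, 6) = 12
  d9 = max2(-8, 12) = 12
  d10 = max2(6, -13) = 6
  d12 = max2(12, 6) = 12
  d13 = absv(12) = 12
  d14 = add(12, -1) = 11
  d15 = add(11, 12) = 23
  d16 = max2(12, 23) = 23
  d19 = sub(12, 23) = -11
  d20 = neg(12) = -12
  d21 = absv(-11) = 11
  d22 = max2(11, -12) = 11
  d23 = max2(-12, 23) = 23
  d25 = max2(23, 11) = 23

Second demand — change propagation:
  no demanded computation ever read s4, so the edit dirties nothing and nothing runs.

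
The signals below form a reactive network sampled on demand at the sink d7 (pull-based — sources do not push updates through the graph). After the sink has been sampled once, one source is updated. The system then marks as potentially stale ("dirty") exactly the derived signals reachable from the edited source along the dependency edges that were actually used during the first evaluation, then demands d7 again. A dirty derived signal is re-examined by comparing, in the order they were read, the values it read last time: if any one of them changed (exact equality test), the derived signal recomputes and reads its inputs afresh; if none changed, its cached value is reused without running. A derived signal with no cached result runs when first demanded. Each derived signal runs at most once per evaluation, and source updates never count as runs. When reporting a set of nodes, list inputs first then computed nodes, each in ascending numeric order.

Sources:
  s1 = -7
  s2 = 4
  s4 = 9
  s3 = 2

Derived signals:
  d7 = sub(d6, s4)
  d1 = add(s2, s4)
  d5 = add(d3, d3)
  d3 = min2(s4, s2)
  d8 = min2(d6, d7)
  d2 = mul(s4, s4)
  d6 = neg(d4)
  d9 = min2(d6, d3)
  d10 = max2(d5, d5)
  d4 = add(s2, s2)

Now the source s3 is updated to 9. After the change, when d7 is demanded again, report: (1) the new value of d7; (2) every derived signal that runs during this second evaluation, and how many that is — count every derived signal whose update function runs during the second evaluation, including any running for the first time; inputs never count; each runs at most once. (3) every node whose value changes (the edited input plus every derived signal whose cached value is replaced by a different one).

d7 now evaluates to -17.
Run set: none (0 run).
Changed values: s3.
The important point: nothing the output needs ever reads s3, so the edit is invisible to it.

Initial pass — values computed on the first demand:
  d4 = add(4, 4) = 8
  d6 = neg(8) = -8
  d7 = sub(-8, 9) = -17

Second demand — change propagation:
  no demanded computation ever read s3, so the edit dirties nothing and nothing runs.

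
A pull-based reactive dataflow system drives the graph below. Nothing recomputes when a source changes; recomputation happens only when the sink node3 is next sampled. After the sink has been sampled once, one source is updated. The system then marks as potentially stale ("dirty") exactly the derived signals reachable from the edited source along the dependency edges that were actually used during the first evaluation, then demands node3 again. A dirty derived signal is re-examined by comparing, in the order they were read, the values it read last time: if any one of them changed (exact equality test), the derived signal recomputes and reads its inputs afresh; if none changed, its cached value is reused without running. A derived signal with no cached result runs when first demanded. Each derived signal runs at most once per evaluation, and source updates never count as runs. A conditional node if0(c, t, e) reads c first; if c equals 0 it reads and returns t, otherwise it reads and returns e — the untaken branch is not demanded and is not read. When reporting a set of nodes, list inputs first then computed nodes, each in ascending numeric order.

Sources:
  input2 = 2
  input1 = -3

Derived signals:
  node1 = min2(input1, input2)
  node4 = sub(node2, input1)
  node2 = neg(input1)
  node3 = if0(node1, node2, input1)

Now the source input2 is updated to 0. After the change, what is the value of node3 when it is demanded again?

New value of node3: -3.
Key observation: the change is absorbed at node1 — it re-runs but produces the same value, and the output's value is unchanged.

First evaluation (everything demanded from the output):
  node1 = min2(-3, 2) = -3
  node3 = if0(node1=-3 -> else branch input1) = -3

Propagation after the edit:
  node1: runs — input2 2->0; result -3 (same value as before).
  node3: checked — values it read are unchanged (node1 unchanged, input1 unchanged); reused cached -3 without running.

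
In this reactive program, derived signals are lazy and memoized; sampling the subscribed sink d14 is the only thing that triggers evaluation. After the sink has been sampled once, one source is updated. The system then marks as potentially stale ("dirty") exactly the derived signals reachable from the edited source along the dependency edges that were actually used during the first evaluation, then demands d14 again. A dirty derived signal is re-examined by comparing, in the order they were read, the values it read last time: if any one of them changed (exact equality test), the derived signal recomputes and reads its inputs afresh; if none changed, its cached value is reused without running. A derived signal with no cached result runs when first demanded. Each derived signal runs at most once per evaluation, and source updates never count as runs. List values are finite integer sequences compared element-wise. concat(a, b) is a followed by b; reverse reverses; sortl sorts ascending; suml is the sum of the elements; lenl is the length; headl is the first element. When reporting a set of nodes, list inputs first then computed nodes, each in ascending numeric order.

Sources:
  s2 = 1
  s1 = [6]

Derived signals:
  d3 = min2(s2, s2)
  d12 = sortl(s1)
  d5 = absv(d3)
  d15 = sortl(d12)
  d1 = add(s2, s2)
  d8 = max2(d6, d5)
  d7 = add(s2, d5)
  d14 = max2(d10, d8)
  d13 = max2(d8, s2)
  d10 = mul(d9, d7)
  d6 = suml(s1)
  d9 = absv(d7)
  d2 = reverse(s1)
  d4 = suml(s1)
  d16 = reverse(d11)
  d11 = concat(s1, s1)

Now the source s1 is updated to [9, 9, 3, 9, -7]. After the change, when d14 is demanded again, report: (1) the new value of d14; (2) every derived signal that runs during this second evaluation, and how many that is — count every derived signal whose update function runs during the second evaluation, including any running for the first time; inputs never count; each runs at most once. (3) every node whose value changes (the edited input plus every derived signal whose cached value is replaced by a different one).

Demanding d14 again yields 23.
3 derived signals run: d6, d8, d14.
The nodes whose values change: s1, d6, d8, d14.

First demand of the output computes:
  d3 = min2(1, 1) = 1
  d5 = absv(1) = 1
  d6 = suml([6]) = 6
  d7 = add(1, 1) = 2
  d8 = max2(6, 1) = 6
  d9 = absv(2) = 2
  d10 = mul(2, 2) = 4
  d14 = max2(4, 6) = 6

After the edit, cleaning proceeds:
  d6: a read changed (s1 [6]->[9, 9, 3, 9, -7]) — executes, giving 23.
  d8: a read changed (d6 6->23) — executes, giving 23.
  d14: a read changed (d8 6->23) — executes, giving 23.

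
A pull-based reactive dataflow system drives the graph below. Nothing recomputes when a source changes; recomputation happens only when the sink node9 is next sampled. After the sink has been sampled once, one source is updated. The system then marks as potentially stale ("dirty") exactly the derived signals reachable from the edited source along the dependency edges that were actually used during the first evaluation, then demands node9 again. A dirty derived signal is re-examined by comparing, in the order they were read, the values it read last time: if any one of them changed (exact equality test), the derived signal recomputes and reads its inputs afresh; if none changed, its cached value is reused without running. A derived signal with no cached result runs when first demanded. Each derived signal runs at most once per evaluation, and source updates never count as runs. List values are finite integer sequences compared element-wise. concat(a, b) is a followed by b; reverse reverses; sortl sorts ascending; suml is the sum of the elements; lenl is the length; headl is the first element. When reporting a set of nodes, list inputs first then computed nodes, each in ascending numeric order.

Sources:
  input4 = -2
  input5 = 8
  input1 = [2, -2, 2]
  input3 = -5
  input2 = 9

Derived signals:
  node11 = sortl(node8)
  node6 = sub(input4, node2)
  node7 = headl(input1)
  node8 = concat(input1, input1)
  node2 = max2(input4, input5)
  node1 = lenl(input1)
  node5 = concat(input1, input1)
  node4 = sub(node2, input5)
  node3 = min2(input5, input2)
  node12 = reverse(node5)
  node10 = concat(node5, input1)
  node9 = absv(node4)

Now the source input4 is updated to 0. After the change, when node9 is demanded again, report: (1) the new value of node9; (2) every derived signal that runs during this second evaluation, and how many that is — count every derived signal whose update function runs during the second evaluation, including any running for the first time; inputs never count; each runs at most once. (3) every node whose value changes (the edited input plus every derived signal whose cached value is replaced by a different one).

New value of node9: 0.
Derived signals that run: node2 — 1 in total.
Values that change: input4.
Key observation: the change is absorbed at node2 — it re-runs but produces the same value, and the output's value is unchanged.

First evaluation (everything demanded from the output):
  node2 = max2(-2, 8) = 8
  node4 = sub(8, 8) = 0
  node9 = absv(0) = 0

Propagation after the edit:
  node2: runs — input4 -2->0; result 8 (same value as before).
  node4: checked — values it read are unchanged (node2 unchanged, input5 unchanged); reused cached 0 without running.
  node9: checked — values it read are unchanged (node4 unchanged); reused cached 0 without running.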